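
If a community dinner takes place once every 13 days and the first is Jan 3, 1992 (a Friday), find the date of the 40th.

The 40th occurrence is 39 intervals after the first: 39 × 13 = 507 days after Jan 3, 1992.
Jan has 31 days — 28 days to the end of Jan leaves 479.
From end of Jan to end of 1992 is 335 days (144 left).
Jan has 31 days (113 left).
Feb has 28 days (85 left).
Mar has 31 days (54 left).
Apr has 30 days (24 left).
24 days into May → May 24, 1993.

May 24, 1993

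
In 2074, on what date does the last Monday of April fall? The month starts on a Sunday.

April 2074 begins on a Sunday, so the first Monday is April 2 (1 day later).
April 2074 has 30 days. Adding weeks: 2, 9, 16, 23, 30 — the last one ≤ 30 is the 30th.

2074-04-30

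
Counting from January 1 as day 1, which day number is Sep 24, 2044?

Days in months before Sep: 31 + 29 + 31 + 30 + 31 + 30 + 31 + 31 = 244.
Plus 24 days into Sep → day 268.

268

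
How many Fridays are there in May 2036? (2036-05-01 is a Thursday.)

5

2036-05-01 is a Thursday; the first Friday on or after it is 2036-05-02 (1 day later).
From 2036-05-02 to 2036-05-31 is 31 − 2 = 29 days.
29 ÷ 7 = 4 full weeks with remainder 1, so 4 more Fridays after the first → 5.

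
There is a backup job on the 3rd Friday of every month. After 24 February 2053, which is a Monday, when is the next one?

February 2053 starts on a Saturday; its first Friday is the 7th, so the 3rd Friday is the 21st — 21 February 2053.
That is not after 24 February 2053, so look at March 2053.
March 2053 starts on a Saturday; its first Friday is the 7th, so the 3rd Friday is the 21st — 21 March 2053.

21 March 2053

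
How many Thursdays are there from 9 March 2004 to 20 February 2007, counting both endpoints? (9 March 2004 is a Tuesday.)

154

9 March 2004 is a Tuesday; the first Thursday on or after it is 11 March 2004 (2 days later).
From 11 March 2004 to 20 February 2007: 295 + 365 + 365 + 51 = 1076 days (rest of 2004, 2005, 2006, to 20 February 2007 in 2007).
1076 ÷ 7 = 153 full weeks with remainder 5, so 153 more Thursdays after the first → 154.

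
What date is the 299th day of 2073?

26 October 2073

January has 31 days (299 − 31 = 268 remain).
February has 28 days (268 − 28 = 240 remain).
March has 31 days (240 − 31 = 209 remain).
April has 30 days (209 − 30 = 179 remain).
May has 31 days (179 − 31 = 148 remain).
June has 30 days (148 − 30 = 118 remain).
July has 31 days (118 − 31 = 87 remain).
August has 31 days (87 − 31 = 56 remain).
September has 30 days (56 − 30 = 26 remain).
26 into October → October 26.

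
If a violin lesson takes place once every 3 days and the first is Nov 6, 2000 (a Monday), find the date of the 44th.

Mar 15, 2001

The 44th occurrence is 43 intervals after the first: 43 × 3 = 129 days after Nov 6, 2000.
Nov has 30 days — 24 days to the end of Nov leaves 105.
Dec has 31 days (74 left).
Jan has 31 days (43 left).
Feb has 28 days (15 left).
15 days into Mar → Mar 15, 2001.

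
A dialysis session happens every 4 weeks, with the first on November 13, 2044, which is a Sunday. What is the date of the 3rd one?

The 3rd occurrence is 2 intervals after the first: 2 × 28 = 56 days after November 13, 2044.
November has 30 days — 17 days to the end of November leaves 39.
December has 31 days (8 left).
8 days into January → January 8, 2045.

January 8, 2045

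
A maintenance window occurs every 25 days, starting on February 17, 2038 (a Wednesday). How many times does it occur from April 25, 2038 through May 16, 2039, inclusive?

Occurrences land 25·i days after February 17, 2038 for i = 0, 1, 2, …
April 25, 2038 is 67 days after the start; 67 ÷ 25 = 2 remainder 17; since the remainder is 17, round up to i = 3. First occurrence in the window: #4 on May 3, 2038 (3×25 = 75 days in).
May 16, 2039 is 453 days after the start; 453 ÷ 25 = 18 remainder 3. Last occurrence in the window: #19 on May 13, 2039.
Occurrences #4 through #19: 16 in total.

16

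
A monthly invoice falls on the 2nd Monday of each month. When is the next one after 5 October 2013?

October 2013 starts on a Tuesday; its first Monday is the 7th, so the 2nd Monday is the 14th — 14 October 2013.
14 October 2013 is after 5 October 2013, so that is the next one.

14 October 2013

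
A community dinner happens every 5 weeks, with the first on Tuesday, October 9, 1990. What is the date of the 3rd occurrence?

December 18, 1990

The 3rd occurrence is 2 intervals after the first: 2 × 35 = 70 days after October 9, 1990.
October has 31 days — 22 days to the end of October leaves 48.
November has 30 days (18 left).
18 days into December → December 18, 1990.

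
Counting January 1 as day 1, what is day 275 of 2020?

2020-10-01

January has 31 days (275 − 31 = 244 remain).
February has 29 days (244 − 29 = 215 remain).
March has 31 days (215 − 31 = 184 remain).
April has 30 days (184 − 30 = 154 remain).
May has 31 days (154 − 31 = 123 remain).
June has 30 days (123 − 30 = 93 remain).
July has 31 days (93 − 31 = 62 remain).
August has 31 days (62 − 31 = 31 remain).
September has 30 days (31 − 30 = 1 remain).
1 into October → October 1.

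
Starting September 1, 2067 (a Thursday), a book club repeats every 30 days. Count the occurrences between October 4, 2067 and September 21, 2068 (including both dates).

Occurrences land 30·i days after September 1, 2067 for i = 0, 1, 2, …
October 4, 2067 is 33 days after the start; 33 ÷ 30 = 1 remainder 3; since the remainder is 3, round up to i = 2. First occurrence in the window: #3 on October 31, 2067 (2×30 = 60 days in).
September 21, 2068 is 386 days after the start; 386 ÷ 30 = 12 remainder 26. Last occurrence in the window: #13 on August 26, 2068.
Occurrences #3 through #13: 11 in total.

11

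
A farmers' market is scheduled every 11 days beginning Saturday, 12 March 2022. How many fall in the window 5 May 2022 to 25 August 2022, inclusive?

11

Occurrences land 11·i days after 12 March 2022 for i = 0, 1, 2, …
5 May 2022 is 54 days after the start; 54 ÷ 11 = 4 remainder 10; since the remainder is 10, round up to i = 5. First occurrence in the window: #6 on 6 May 2022 (5×11 = 55 days in).
25 August 2022 is 166 days after the start; 166 ÷ 11 = 15 remainder 1. Last occurrence in the window: #16 on 24 August 2022.
Occurrences #6 through #16: 11 in total.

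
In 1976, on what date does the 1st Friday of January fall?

January 2, 1976

January 1976 begins on a Thursday, so the first Friday is January 2 (1 day later).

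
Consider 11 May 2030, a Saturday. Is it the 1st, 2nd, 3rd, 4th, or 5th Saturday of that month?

Day 11 falls in week ⌈11/7⌉ of the month.
Days 1–7 hold the 1st Saturday, 8–14 the 2nd, 15–21 the 3rd, 22–28 the 4th, 29–31 the 5th.
11 is in the range for the 2nd.

2nd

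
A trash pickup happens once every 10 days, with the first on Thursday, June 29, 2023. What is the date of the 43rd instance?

The 43rd occurrence is 42 intervals after the first: 42 × 10 = 420 days after June 29, 2023.
June has 30 days — 1 day to the end of June leaves 419.
From end of June to end of 2023 is 184 days (235 left).
January has 31 days (204 left).
February has 29 days (175 left).
March has 31 days (144 left).
April has 30 days (114 left).
May has 31 days (83 left).
June has 30 days (53 left).
July has 31 days (22 left).
22 days into August → August 22, 2024.

August 22, 2024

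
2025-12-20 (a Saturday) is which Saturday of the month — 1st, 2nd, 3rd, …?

Day 20 falls in week ⌈20/7⌉ of the month.
Days 1–7 hold the 1st Saturday, 8–14 the 2nd, 15–21 the 3rd, 22–28 the 4th, 29–31 the 5th.
20 is in the range for the 3rd.

3rd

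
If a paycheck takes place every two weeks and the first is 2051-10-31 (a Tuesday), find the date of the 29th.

2052-11-26

The 29th occurrence is 28 intervals after the first: 28 × 14 = 392 days after 2051-10-31.
October has 31 days — 0 days to the end of October leaves 392.
November has 30 days (362 left).
December has 31 days (331 left).
January has 31 days (300 left).
February has 29 days (271 left).
March has 31 days (240 left).
April has 30 days (210 left).
May has 31 days (179 left).
June has 30 days (149 left).
July has 31 days (118 left).
August has 31 days (87 left).
September has 30 days (57 left).
October has 31 days (26 left).
26 days into November → 2052-11-26.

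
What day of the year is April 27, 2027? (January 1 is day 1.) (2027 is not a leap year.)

Days in months before April: 31 + 28 + 31 = 90.
Plus 27 days into April → day 117.

117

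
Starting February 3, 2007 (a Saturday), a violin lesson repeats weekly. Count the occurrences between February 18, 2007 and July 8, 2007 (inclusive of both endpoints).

Occurrences land 7·i days after February 3, 2007 for i = 0, 1, 2, …
February 18, 2007 is 15 days after the start; 15 ÷ 7 = 2 remainder 1; since the remainder is 1, round up to i = 3. First occurrence in the window: #4 on February 24, 2007 (3×7 = 21 days in).
July 8, 2007 is 155 days after the start; 155 ÷ 7 = 22 remainder 1. Last occurrence in the window: #23 on July 7, 2007.
Occurrences #4 through #23: 20 in total.

20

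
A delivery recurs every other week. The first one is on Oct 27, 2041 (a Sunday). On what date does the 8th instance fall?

The 8th occurrence is 7 intervals after the first: 7 × 14 = 98 days after Oct 27, 2041.
Oct has 31 days — 4 days to the end of Oct leaves 94.
Nov has 30 days (64 left).
Dec has 31 days (33 left).
Jan has 31 days (2 left).
2 days into Feb → Feb 2, 2042.

Feb 2, 2042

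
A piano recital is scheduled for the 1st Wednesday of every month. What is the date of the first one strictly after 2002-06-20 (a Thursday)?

2002-07-03

June 2002 starts on a Saturday, so its 1st Wednesday is 2002-06-05 (4 days in).
That is not after 2002-06-20, so look at July 2002.
July 2002 starts on a Monday, so its 1st Wednesday is 2002-07-03 (2 days in).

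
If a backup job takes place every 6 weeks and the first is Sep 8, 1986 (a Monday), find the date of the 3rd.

Dec 1, 1986

The 3rd occurrence is 2 intervals after the first: 2 × 42 = 84 days after Sep 8, 1986.
Sep has 30 days — 22 days to the end of Sep leaves 62.
Oct has 31 days (31 left).
Nov has 30 days (1 left).
1 day into Dec → Dec 1, 1986.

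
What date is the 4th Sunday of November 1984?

November 1984 begins on a Thursday, so the first Sunday is November 4 (3 days later).
The 4th Sunday is 3 weeks later: 4 + 21 = 25.

1984-11-25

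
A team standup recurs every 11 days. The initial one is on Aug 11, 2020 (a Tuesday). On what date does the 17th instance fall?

The 17th occurrence is 16 intervals after the first: 16 × 11 = 176 days after Aug 11, 2020.
Aug has 31 days — 20 days to the end of Aug leaves 156.
Sep has 30 days (126 left).
Oct has 31 days (95 left).
Nov has 30 days (65 left).
Dec has 31 days (34 left).
Jan has 31 days (3 left).
3 days into Feb → Feb 3, 2021.

Feb 3, 2021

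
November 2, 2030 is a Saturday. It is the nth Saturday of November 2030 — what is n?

1st

Day 2 falls in week ⌈2/7⌉ of the month.
Days 1–7 hold the 1st Saturday, 8–14 the 2nd, 15–21 the 3rd, 22–28 the 4th, 29–31 the 5th.
2 is in the range for the 1st.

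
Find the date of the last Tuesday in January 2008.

January 29, 2008

January 2008 begins on a Tuesday, so the first Tuesday is January 1.
January 2008 has 31 days. Adding weeks: 1, 8, 15, 22, 29 — the last one ≤ 31 is the 29th.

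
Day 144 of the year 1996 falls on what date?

January has 31 days (144 − 31 = 113 remain).
February has 29 days (113 − 29 = 84 remain).
March has 31 days (84 − 31 = 53 remain).
April has 30 days (53 − 30 = 23 remain).
23 into May → May 23.

1996-05-23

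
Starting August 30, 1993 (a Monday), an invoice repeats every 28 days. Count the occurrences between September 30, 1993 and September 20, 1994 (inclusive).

Occurrences land 28·i days after August 30, 1993 for i = 0, 1, 2, …
September 30, 1993 is 31 days after the start; 31 ÷ 28 = 1 remainder 3; since the remainder is 3, round up to i = 2. First occurrence in the window: #3 on October 25, 1993 (2×28 = 56 days in).
September 20, 1994 is 386 days after the start; 386 ÷ 28 = 13 remainder 22. Last occurrence in the window: #14 on August 29, 1994.
Occurrences #3 through #14: 12 in total.

12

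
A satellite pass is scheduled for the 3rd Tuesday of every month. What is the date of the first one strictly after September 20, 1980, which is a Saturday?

September 1980 starts on a Monday; its first Tuesday is the 2nd, so the 3rd Tuesday is the 16th — September 16, 1980.
That is not after September 20, 1980, so look at October 1980.
October 1980 starts on a Wednesday; its first Tuesday is the 7th, so the 3rd Tuesday is the 21st — October 21, 1980.

October 21, 1980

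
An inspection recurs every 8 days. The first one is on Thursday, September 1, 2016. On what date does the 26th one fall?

March 20, 2017

The 26th occurrence is 25 intervals after the first: 25 × 8 = 200 days after September 1, 2016.
September has 30 days — 29 days to the end of September leaves 171.
October has 31 days (140 left).
November has 30 days (110 left).
December has 31 days (79 left).
January has 31 days (48 left).
February has 28 days (20 left).
20 days into March → March 20, 2017.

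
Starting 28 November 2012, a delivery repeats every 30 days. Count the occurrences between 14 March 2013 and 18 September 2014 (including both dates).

18

Occurrences land 30·i days after 28 November 2012 for i = 0, 1, 2, …
14 March 2013 is 106 days after the start; 106 ÷ 30 = 3 remainder 16; since the remainder is 16, round up to i = 4. First occurrence in the window: #5 on 28 March 2013 (4×30 = 120 days in).
18 September 2014 is 659 days after the start; 659 ÷ 30 = 21 remainder 29. Last occurrence in the window: #22 on 20 August 2014.
Occurrences #5 through #22: 18 in total.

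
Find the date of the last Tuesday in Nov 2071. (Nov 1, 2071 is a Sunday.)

Nov 2071 begins on a Sunday, so the first Tuesday is Nov 3 (2 days later).
Nov 2071 has 30 days. Adding weeks: 3, 10, 17, 24 — the last one ≤ 30 is the 24th.

Nov 24, 2071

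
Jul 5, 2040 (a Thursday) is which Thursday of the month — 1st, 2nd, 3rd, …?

1st

Day 5 falls in week ⌈5/7⌉ of the month.
Days 1–7 hold the 1st Thursday, 8–14 the 2nd, 15–21 the 3rd, 22–28 the 4th, 29–31 the 5th.
5 is in the range for the 1st.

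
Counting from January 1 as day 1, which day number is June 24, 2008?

176

Days in months before June: 31 + 29 + 31 + 30 + 31 = 152.
Plus 24 days into June → day 176.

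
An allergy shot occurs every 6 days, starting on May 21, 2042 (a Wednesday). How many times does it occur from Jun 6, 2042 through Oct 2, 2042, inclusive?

Occurrences land 6·i days after May 21, 2042 for i = 0, 1, 2, …
Jun 6, 2042 is 16 days after the start; 16 ÷ 6 = 2 remainder 4; since the remainder is 4, round up to i = 3. First occurrence in the window: #4 on Jun 8, 2042 (3×6 = 18 days in).
Oct 2, 2042 is 134 days after the start; 134 ÷ 6 = 22 remainder 2. Last occurrence in the window: #23 on Sep 30, 2042.
Occurrences #4 through #23: 20 in total.

20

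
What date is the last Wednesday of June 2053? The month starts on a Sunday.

2053-06-25

June 2053 begins on a Sunday, so the first Wednesday is June 4 (3 days later).
June 2053 has 30 days. Adding weeks: 4, 11, 18, 25 — the last one ≤ 30 is the 25th.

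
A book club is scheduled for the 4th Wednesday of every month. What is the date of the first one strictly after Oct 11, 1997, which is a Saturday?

Oct 22, 1997

Oct 1997 starts on a Wednesday; its first Wednesday is the 1st, so the 4th Wednesday is the 22nd — Oct 22, 1997.
Oct 22, 1997 is after Oct 11, 1997, so that is the next one.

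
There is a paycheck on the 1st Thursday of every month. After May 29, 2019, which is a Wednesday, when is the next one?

May 2019 starts on a Wednesday, so its 1st Thursday is May 2, 2019 (1 day in).
That is not after May 29, 2019, so look at June 2019.
June 2019 starts on a Saturday, so its 1st Thursday is June 6, 2019 (5 days in).

June 6, 2019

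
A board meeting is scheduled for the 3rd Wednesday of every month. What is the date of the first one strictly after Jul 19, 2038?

Jul 2038 starts on a Thursday; its first Wednesday is the 7th, so the 3rd Wednesday is the 21st — Jul 21, 2038.
Jul 21, 2038 is after Jul 19, 2038, so that is the next one.

Jul 21, 2038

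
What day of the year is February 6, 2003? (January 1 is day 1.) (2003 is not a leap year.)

37

Days in months before February: 31 = 31.
Plus 6 days into February → day 37.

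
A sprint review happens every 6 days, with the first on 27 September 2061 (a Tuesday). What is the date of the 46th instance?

The 46th occurrence is 45 intervals after the first: 45 × 6 = 270 days after 27 September 2061.
September has 30 days — 3 days to the end of September leaves 267.
October has 31 days (236 left).
November has 30 days (206 left).
December has 31 days (175 left).
January has 31 days (144 left).
February has 28 days (116 left).
March has 31 days (85 left).
April has 30 days (55 left).
May has 31 days (24 left).
24 days into June → 24 June 2062.

24 June 2062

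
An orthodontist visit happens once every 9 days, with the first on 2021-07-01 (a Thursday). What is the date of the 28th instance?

The 28th occurrence is 27 intervals after the first: 27 × 9 = 243 days after 2021-07-01.
July has 31 days — 30 days to the end of July leaves 213.
August has 31 days (182 left).
September has 30 days (152 left).
October has 31 days (121 left).
November has 30 days (91 left).
December has 31 days (60 left).
January has 31 days (29 left).
February has 28 days (1 left).
1 day into March → 2022-03-01.

2022-03-01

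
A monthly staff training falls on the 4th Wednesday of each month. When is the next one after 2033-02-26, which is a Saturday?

2033-03-23

February 2033 starts on a Tuesday; its first Wednesday is the 2nd, so the 4th Wednesday is the 23rd — 2033-02-23.
That is not after 2033-02-26, so look at March 2033.
March 2033 starts on a Tuesday; its first Wednesday is the 2nd, so the 4th Wednesday is the 23rd — 2033-03-23.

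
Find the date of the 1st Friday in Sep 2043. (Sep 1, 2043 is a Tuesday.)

Sep 2043 begins on a Tuesday, so the first Friday is Sep 4 (3 days later).

Sep 4, 2043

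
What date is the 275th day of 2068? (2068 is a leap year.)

January has 31 days (275 − 31 = 244 remain).
February has 29 days (244 − 29 = 215 remain).
March has 31 days (215 − 31 = 184 remain).
April has 30 days (184 − 30 = 154 remain).
May has 31 days (154 − 31 = 123 remain).
June has 30 days (123 − 30 = 93 remain).
July has 31 days (93 − 31 = 62 remain).
August has 31 days (62 − 31 = 31 remain).
September has 30 days (31 − 30 = 1 remain).
1 into October → October 1.

2068-10-01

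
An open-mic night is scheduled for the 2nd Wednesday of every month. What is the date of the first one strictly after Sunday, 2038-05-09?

2038-05-12

May 2038 starts on a Saturday; its first Wednesday is the 5th, so the 2nd Wednesday is the 12th — 2038-05-12.
2038-05-12 is after 2038-05-09, so that is the next one.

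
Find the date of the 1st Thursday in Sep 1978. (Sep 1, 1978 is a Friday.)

Sep 7, 1978

Sep 1978 begins on a Friday, so the first Thursday is Sep 7 (6 days later).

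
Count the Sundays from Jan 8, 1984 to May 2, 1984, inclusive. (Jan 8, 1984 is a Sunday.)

Jan 8, 1984 is a Sunday; the first Sunday on or after it is Jan 8, 1984.
From Jan 8, 1984 to May 2, 1984: 23 + 29 + 31 + 30 + 2 = 115 days (rest of Jan, Feb, Mar, Apr, May).
115 ÷ 7 = 16 full weeks with remainder 3, so 16 more Sundays after the first → 17.

17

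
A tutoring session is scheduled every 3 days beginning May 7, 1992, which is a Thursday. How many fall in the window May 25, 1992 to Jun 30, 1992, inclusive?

Occurrences land 3·i days after May 7, 1992 for i = 0, 1, 2, …
May 25, 1992 is 18 days after the start; 18 ÷ 3 = 6 remainder 0. First occurrence in the window: #7 on May 25, 1992 (6×3 = 18 days in).
Jun 30, 1992 is 54 days after the start; 54 ÷ 3 = 18 remainder 0. Last occurrence in the window: #19 on Jun 30, 1992.
Occurrences #7 through #19: 13 in total.

13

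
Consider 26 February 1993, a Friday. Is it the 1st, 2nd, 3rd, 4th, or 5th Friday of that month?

Day 26 falls in week ⌈26/7⌉ of the month.
Days 1–7 hold the 1st Friday, 8–14 the 2nd, 15–21 the 3rd, 22–28 the 4th, 29–31 the 5th.
26 is in the range for the 4th.

4th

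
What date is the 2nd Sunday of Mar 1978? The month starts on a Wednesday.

Mar 12, 1978

Mar 1978 begins on a Wednesday, so the first Sunday is Mar 5 (4 days later).
The 2nd Sunday is 1 weeks later: 5 + 7 = 12.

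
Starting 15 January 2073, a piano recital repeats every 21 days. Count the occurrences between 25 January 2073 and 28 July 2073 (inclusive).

9

Occurrences land 21·i days after 15 January 2073 for i = 0, 1, 2, …
25 January 2073 is 10 days after the start; 10 ÷ 21 = 0 remainder 10; since the remainder is 10, round up to i = 1. First occurrence in the window: #2 on 5 February 2073 (1×21 = 21 days in).
28 July 2073 is 194 days after the start; 194 ÷ 21 = 9 remainder 5. Last occurrence in the window: #10 on 23 July 2073.
Occurrences #2 through #10: 9 in total.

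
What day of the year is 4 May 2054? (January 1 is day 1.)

Days in months before May: 31 + 28 + 31 + 30 = 120.
Plus 4 days into May → day 124.

124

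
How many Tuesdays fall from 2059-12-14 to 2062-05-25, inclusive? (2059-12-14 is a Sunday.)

128

2059-12-14 is a Sunday; the first Tuesday on or after it is 2059-12-16 (2 days later).
From 2059-12-16 to 2062-05-25: 15 + 366 + 365 + 145 = 891 days (rest of 2059, 2060, 2061, to 2062-05-25 in 2062).
891 ÷ 7 = 127 full weeks with remainder 2, so 127 more Tuesdays after the first → 128.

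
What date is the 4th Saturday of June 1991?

June 22, 1991

June 1991 begins on a Saturday, so the first Saturday is June 1.
The 4th Saturday is 3 weeks later: 1 + 21 = 22.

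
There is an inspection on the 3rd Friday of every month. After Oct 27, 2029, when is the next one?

Nov 16, 2029

Oct 2029 starts on a Monday; its first Friday is the 5th, so the 3rd Friday is the 19th — Oct 19, 2029.
That is not after Oct 27, 2029, so look at Nov 2029.
Nov 2029 starts on a Thursday; its first Friday is the 2nd, so the 3rd Friday is the 16th — Nov 16, 2029.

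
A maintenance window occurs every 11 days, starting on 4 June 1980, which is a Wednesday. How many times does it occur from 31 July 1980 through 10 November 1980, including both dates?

Occurrences land 11·i days after 4 June 1980 for i = 0, 1, 2, …
31 July 1980 is 57 days after the start; 57 ÷ 11 = 5 remainder 2; since the remainder is 2, round up to i = 6. First occurrence in the window: #7 on 9 August 1980 (6×11 = 66 days in).
10 November 1980 is 159 days after the start; 159 ÷ 11 = 14 remainder 5. Last occurrence in the window: #15 on 5 November 1980.
Occurrences #7 through #15: 9 in total.

9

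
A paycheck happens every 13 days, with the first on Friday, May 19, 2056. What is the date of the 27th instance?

April 22, 2057

The 27th occurrence is 26 intervals after the first: 26 × 13 = 338 days after May 19, 2056.
May has 31 days — 12 days to the end of May leaves 326.
June has 30 days (296 left).
July has 31 days (265 left).
August has 31 days (234 left).
September has 30 days (204 left).
October has 31 days (173 left).
November has 30 days (143 left).
December has 31 days (112 left).
January has 31 days (81 left).
February has 28 days (53 left).
March has 31 days (22 left).
22 days into April → April 22, 2057.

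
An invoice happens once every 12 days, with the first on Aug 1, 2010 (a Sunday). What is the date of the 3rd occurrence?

The 3rd occurrence is 2 intervals after the first: 2 × 12 = 24 days after Aug 1, 2010.
24 days later is Aug 25, 2010.

Aug 25, 2010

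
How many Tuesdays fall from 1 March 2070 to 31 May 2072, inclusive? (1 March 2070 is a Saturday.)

118

1 March 2070 is a Saturday; the first Tuesday on or after it is 4 March 2070 (3 days later).
From 4 March 2070 to 31 May 2072: 302 + 365 + 152 = 819 days (rest of 2070, 2071, to 31 May 2072 in 2072).
819 ÷ 7 = 117 full weeks with remainder 0, so 117 more Tuesdays after the first → 118.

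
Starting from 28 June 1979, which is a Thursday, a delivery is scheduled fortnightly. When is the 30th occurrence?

7 August 1980

The 30th occurrence is 29 intervals after the first: 29 × 14 = 406 days after 28 June 1979.
June has 30 days — 2 days to the end of June leaves 404.
From end of June to end of 1979 is 184 days (220 left).
January has 31 days (189 left).
February has 29 days (160 left).
March has 31 days (129 left).
April has 30 days (99 left).
May has 31 days (68 left).
June has 30 days (38 left).
July has 31 days (7 left).
7 days into August → 7 August 1980.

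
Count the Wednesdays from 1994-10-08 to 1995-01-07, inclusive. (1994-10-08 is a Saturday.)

13

1994-10-08 is a Saturday; the first Wednesday on or after it is 1994-10-12 (4 days later).
From 1994-10-12 to 1995-01-07: 19 + 30 + 31 + 7 = 87 days (rest of October, November, December, January).
87 ÷ 7 = 12 full weeks with remainder 3, so 12 more Wednesdays after the first → 13.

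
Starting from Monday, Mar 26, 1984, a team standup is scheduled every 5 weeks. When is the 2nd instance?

Apr 30, 1984

The 2nd occurrence is 1 interval after the first: 1 × 35 = 35 days after Mar 26, 1984.
Mar has 31 days — 5 days to the end of Mar leaves 30.
30 days into Apr → Apr 30, 1984.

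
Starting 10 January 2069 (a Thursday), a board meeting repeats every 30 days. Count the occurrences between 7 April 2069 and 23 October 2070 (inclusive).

Occurrences land 30·i days after 10 January 2069 for i = 0, 1, 2, …
7 April 2069 is 87 days after the start; 87 ÷ 30 = 2 remainder 27; since the remainder is 27, round up to i = 3. First occurrence in the window: #4 on 10 April 2069 (3×30 = 90 days in).
23 October 2070 is 651 days after the start; 651 ÷ 30 = 21 remainder 21. Last occurrence in the window: #22 on 2 October 2070.
Occurrences #4 through #22: 19 in total.

19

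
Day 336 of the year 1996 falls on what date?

Jan has 31 days (336 − 31 = 305 remain).
Feb has 29 days (305 − 29 = 276 remain).
Mar has 31 days (276 − 31 = 245 remain).
Apr has 30 days (245 − 30 = 215 remain).
May has 31 days (215 − 31 = 184 remain).
Jun has 30 days (184 − 30 = 154 remain).
Jul has 31 days (154 − 31 = 123 remain).
Aug has 31 days (123 − 31 = 92 remain).
Sep has 30 days (92 − 30 = 62 remain).
Oct has 31 days (62 − 31 = 31 remain).
Nov has 30 days (31 − 30 = 1 remain).
1 into Dec → Dec 1.

Dec 1, 1996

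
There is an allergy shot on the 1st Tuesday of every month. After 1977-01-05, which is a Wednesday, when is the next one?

1977-02-01

January 1977 starts on a Saturday, so its 1st Tuesday is 1977-01-04 (3 days in).
That is not after 1977-01-05, so look at February 1977.
February 1977 starts on a Tuesday, so its 1st Tuesday is 1977-02-01.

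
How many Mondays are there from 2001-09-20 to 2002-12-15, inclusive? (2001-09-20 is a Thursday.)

2001-09-20 is a Thursday; the first Monday on or after it is 2001-09-24 (4 days later).
From 2001-09-24 to 2002-12-15: 98 + 349 = 447 days (rest of 2001, to 2002-12-15 in 2002).
447 ÷ 7 = 63 full weeks with remainder 6, so 63 more Mondays after the first → 64.

64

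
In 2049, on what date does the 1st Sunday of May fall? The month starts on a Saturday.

May 2049 begins on a Saturday, so the first Sunday is May 2 (1 day later).

2049-05-02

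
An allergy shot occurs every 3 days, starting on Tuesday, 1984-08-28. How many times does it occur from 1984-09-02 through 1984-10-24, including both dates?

18

Occurrences land 3·i days after 1984-08-28 for i = 0, 1, 2, …
1984-09-02 is 5 days after the start; 5 ÷ 3 = 1 remainder 2; since the remainder is 2, round up to i = 2. First occurrence in the window: #3 on 1984-09-03 (2×3 = 6 days in).
1984-10-24 is 57 days after the start; 57 ÷ 3 = 19 remainder 0. Last occurrence in the window: #20 on 1984-10-24.
Occurrences #3 through #20: 18 in total.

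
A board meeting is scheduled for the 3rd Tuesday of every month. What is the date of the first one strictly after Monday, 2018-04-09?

2018-04-17

April 2018 starts on a Sunday; its first Tuesday is the 3rd, so the 3rd Tuesday is the 17th — 2018-04-17.
2018-04-17 is after 2018-04-09, so that is the next one.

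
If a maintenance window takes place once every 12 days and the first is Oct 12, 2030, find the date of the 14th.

Mar 17, 2031

The 14th occurrence is 13 intervals after the first: 13 × 12 = 156 days after Oct 12, 2030.
Oct has 31 days — 19 days to the end of Oct leaves 137.
Nov has 30 days (107 left).
Dec has 31 days (76 left).
Jan has 31 days (45 left).
Feb has 28 days (17 left).
17 days into Mar → Mar 17, 2031.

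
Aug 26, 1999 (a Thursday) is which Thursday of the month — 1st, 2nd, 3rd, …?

Day 26 falls in week ⌈26/7⌉ of the month.
Days 1–7 hold the 1st Thursday, 8–14 the 2nd, 15–21 the 3rd, 22–28 the 4th, 29–31 the 5th.
26 is in the range for the 4th.

4th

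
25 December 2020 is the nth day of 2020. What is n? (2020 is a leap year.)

Days in months before December: 31 + 29 + 31 + 30 + 31 + 30 + 31 + 31 + 30 + 31 + 30 = 335.
Plus 25 days into December → day 360.

360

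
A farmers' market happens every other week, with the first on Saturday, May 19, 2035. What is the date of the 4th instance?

The 4th occurrence is 3 intervals after the first: 3 × 14 = 42 days after May 19, 2035.
May has 31 days — 12 days to the end of May leaves 30.
30 days into June → June 30, 2035.

June 30, 2035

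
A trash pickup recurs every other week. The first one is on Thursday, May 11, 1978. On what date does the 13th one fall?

October 26, 1978

The 13th occurrence is 12 intervals after the first: 12 × 14 = 168 days after May 11, 1978.
May has 31 days — 20 days to the end of May leaves 148.
June has 30 days (118 left).
July has 31 days (87 left).
August has 31 days (56 left).
September has 30 days (26 left).
26 days into October → October 26, 1978.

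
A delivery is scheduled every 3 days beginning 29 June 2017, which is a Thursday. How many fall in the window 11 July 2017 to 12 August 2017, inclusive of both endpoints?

11

Occurrences land 3·i days after 29 June 2017 for i = 0, 1, 2, …
11 July 2017 is 12 days after the start; 12 ÷ 3 = 4 remainder 0. First occurrence in the window: #5 on 11 July 2017 (4×3 = 12 days in).
12 August 2017 is 44 days after the start; 44 ÷ 3 = 14 remainder 2. Last occurrence in the window: #15 on 10 August 2017.
Occurrences #5 through #15: 11 in total.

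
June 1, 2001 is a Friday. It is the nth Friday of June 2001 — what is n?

Day 1 falls in week ⌈1/7⌉ of the month.
Days 1–7 hold the 1st Friday, 8–14 the 2nd, 15–21 the 3rd, 22–28 the 4th, 29–31 the 5th.
1 is in the range for the 1st.

1st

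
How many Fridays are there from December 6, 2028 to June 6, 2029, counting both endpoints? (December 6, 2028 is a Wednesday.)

26

December 6, 2028 is a Wednesday; the first Friday on or after it is December 8, 2028 (2 days later).
From December 8, 2028 to June 6, 2029: 23 + 31 + 28 + 31 + 30 + 31 + 6 = 180 days (rest of December, January, February, March, April, May, June).
180 ÷ 7 = 25 full weeks with remainder 5, so 25 more Fridays after the first → 26.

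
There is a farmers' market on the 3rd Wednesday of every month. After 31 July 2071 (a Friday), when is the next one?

July 2071 starts on a Wednesday; its first Wednesday is the 1st, so the 3rd Wednesday is the 15th — 15 July 2071.
That is not after 31 July 2071, so look at August 2071.
August 2071 starts on a Saturday; its first Wednesday is the 5th, so the 3rd Wednesday is the 19th — 19 August 2071.

19 August 2071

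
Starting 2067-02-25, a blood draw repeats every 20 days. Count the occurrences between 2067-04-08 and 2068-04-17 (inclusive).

Occurrences land 20·i days after 2067-02-25 for i = 0, 1, 2, …
2067-04-08 is 42 days after the start; 42 ÷ 20 = 2 remainder 2; since the remainder is 2, round up to i = 3. First occurrence in the window: #4 on 2067-04-26 (3×20 = 60 days in).
2068-04-17 is 417 days after the start; 417 ÷ 20 = 20 remainder 17. Last occurrence in the window: #21 on 2068-03-31.
Occurrences #4 through #21: 18 in total.

18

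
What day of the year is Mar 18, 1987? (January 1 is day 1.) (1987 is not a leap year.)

77

Days in months before Mar: 31 + 28 = 59.
Plus 18 days into Mar → day 77.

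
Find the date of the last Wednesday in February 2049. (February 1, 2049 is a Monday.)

2049-02-24

February 2049 begins on a Monday, so the first Wednesday is February 3 (2 days later).
February 2049 has 28 days. Adding weeks: 3, 10, 17, 24 — the last one ≤ 28 is the 24th.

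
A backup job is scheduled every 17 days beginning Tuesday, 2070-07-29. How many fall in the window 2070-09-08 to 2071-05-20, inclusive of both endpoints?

15

Occurrences land 17·i days after 2070-07-29 for i = 0, 1, 2, …
2070-09-08 is 41 days after the start; 41 ÷ 17 = 2 remainder 7; since the remainder is 7, round up to i = 3. First occurrence in the window: #4 on 2070-09-18 (3×17 = 51 days in).
2071-05-20 is 295 days after the start; 295 ÷ 17 = 17 remainder 6. Last occurrence in the window: #18 on 2071-05-14.
Occurrences #4 through #18: 15 in total.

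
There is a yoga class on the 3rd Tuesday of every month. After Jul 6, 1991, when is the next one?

Jul 16, 1991

Jul 1991 starts on a Monday; its first Tuesday is the 2nd, so the 3rd Tuesday is the 16th — Jul 16, 1991.
Jul 16, 1991 is after Jul 6, 1991, so that is the next one.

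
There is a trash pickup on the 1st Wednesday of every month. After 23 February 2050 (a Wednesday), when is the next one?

2 March 2050

February 2050 starts on a Tuesday, so its 1st Wednesday is 2 February 2050 (1 day in).
That is not after 23 February 2050, so look at March 2050.
March 2050 starts on a Tuesday, so its 1st Wednesday is 2 March 2050 (1 day in).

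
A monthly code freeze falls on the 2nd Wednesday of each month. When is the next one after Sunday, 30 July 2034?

9 August 2034

July 2034 starts on a Saturday; its first Wednesday is the 5th, so the 2nd Wednesday is the 12th — 12 July 2034.
That is not after 30 July 2034, so look at August 2034.
August 2034 starts on a Tuesday; its first Wednesday is the 2nd, so the 2nd Wednesday is the 9th — 9 August 2034.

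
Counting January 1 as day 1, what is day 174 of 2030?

Jun 23, 2030

Jan has 31 days (174 − 31 = 143 remain).
Feb has 28 days (143 − 28 = 115 remain).
Mar has 31 days (115 − 31 = 84 remain).
Apr has 30 days (84 − 30 = 54 remain).
May has 31 days (54 − 31 = 23 remain).
23 into Jun → Jun 23.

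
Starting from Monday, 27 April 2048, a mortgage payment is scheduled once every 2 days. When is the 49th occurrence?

The 49th occurrence is 48 intervals after the first: 48 × 2 = 96 days after 27 April 2048.
April has 30 days — 3 days to the end of April leaves 93.
May has 31 days (62 left).
June has 30 days (32 left).
July has 31 days (1 left).
1 day into August → 1 August 2048.

1 August 2048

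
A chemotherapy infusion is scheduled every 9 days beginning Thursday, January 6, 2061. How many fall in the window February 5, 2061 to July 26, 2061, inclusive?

19

Occurrences land 9·i days after January 6, 2061 for i = 0, 1, 2, …
February 5, 2061 is 30 days after the start; 30 ÷ 9 = 3 remainder 3; since the remainder is 3, round up to i = 4. First occurrence in the window: #5 on February 11, 2061 (4×9 = 36 days in).
July 26, 2061 is 201 days after the start; 201 ÷ 9 = 22 remainder 3. Last occurrence in the window: #23 on July 23, 2061.
Occurrences #5 through #23: 19 in total.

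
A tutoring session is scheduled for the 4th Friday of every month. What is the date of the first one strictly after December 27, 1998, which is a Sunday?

January 22, 1999

December 1998 starts on a Tuesday; its first Friday is the 4th, so the 4th Friday is the 25th — December 25, 1998.
That is not after December 27, 1998, so look at January 1999.
January 1999 starts on a Friday; its first Friday is the 1st, so the 4th Friday is the 22nd — January 22, 1999.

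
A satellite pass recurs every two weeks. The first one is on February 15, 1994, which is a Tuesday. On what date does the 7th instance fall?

May 10, 1994

The 7th occurrence is 6 intervals after the first: 6 × 14 = 84 days after February 15, 1994.
February has 28 days — 13 days to the end of February leaves 71.
March has 31 days (40 left).
April has 30 days (10 left).
10 days into May → May 10, 1994.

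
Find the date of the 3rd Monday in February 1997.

17 February 1997

February 1997 begins on a Saturday, so the first Monday is February 3 (2 days later).
The 3rd Monday is 2 weeks later: 3 + 14 = 17.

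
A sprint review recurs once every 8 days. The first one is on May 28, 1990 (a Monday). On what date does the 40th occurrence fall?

Apr 5, 1991

The 40th occurrence is 39 intervals after the first: 39 × 8 = 312 days after May 28, 1990.
May has 31 days — 3 days to the end of May leaves 309.
Jun has 30 days (279 left).
Jul has 31 days (248 left).
Aug has 31 days (217 left).
Sep has 30 days (187 left).
Oct has 31 days (156 left).
Nov has 30 days (126 left).
Dec has 31 days (95 left).
Jan has 31 days (64 left).
Feb has 28 days (36 left).
Mar has 31 days (5 left).
5 days into Apr → Apr 5, 1991.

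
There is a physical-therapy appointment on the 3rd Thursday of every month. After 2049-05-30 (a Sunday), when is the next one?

May 2049 starts on a Saturday; its first Thursday is the 6th, so the 3rd Thursday is the 20th — 2049-05-20.
That is not after 2049-05-30, so look at June 2049.
June 2049 starts on a Tuesday; its first Thursday is the 3rd, so the 3rd Thursday is the 17th — 2049-06-17.

2049-06-17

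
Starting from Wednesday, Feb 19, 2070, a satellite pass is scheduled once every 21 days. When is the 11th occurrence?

Sep 17, 2070

The 11th occurrence is 10 intervals after the first: 10 × 21 = 210 days after Feb 19, 2070.
Feb has 28 days — 9 days to the end of Feb leaves 201.
Mar has 31 days (170 left).
Apr has 30 days (140 left).
May has 31 days (109 left).
Jun has 30 days (79 left).
Jul has 31 days (48 left).
Aug has 31 days (17 left).
17 days into Sep → Sep 17, 2070.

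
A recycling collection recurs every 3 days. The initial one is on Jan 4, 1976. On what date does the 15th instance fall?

The 15th occurrence is 14 intervals after the first: 14 × 3 = 42 days after Jan 4, 1976.
Jan has 31 days — 27 days to the end of Jan leaves 15.
15 days into Feb → Feb 15, 1976.

Feb 15, 1976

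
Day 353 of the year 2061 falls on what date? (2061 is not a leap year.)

January has 31 days (353 − 31 = 322 remain).
February has 28 days (322 − 28 = 294 remain).
March has 31 days (294 − 31 = 263 remain).
April has 30 days (263 − 30 = 233 remain).
May has 31 days (233 − 31 = 202 remain).
June has 30 days (202 − 30 = 172 remain).
July has 31 days (172 − 31 = 141 remain).
August has 31 days (141 − 31 = 110 remain).
September has 30 days (110 − 30 = 80 remain).
October has 31 days (80 − 31 = 49 remain).
November has 30 days (49 − 30 = 19 remain).
19 into December → December 19.

2061-12-19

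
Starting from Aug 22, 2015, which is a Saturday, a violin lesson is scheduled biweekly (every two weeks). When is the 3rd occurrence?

The 3rd occurrence is 2 intervals after the first: 2 × 14 = 28 days after Aug 22, 2015.
Aug has 31 days — 9 days to the end of Aug leaves 19.
19 days into Sep → Sep 19, 2015.

Sep 19, 2015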